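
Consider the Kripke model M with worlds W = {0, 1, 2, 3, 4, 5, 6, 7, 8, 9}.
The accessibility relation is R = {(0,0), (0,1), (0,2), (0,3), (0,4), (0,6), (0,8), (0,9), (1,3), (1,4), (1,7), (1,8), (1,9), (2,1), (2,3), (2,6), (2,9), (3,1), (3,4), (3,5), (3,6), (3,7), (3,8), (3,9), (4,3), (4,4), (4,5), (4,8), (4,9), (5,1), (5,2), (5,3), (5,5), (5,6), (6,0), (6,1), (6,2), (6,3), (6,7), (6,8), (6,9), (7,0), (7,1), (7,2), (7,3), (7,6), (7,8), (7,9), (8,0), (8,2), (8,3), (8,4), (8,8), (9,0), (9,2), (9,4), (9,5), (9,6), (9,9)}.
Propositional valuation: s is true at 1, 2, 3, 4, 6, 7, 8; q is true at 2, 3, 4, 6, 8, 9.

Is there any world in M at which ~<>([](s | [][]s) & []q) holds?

Yes

Let φ = ~<>([](s | [][]s) & []q). Evaluate φ at each world:
  0 (successors {0, 1, 2, 3, 4, 6, 8, 9}): φ is true.
  1 (successors {3, 4, 7, 8, 9}): φ is true.
  2 (successors {1, 3, 6, 9}): φ is true.
  3 (successors {1, 4, 5, 6, 7, 8, 9}): φ is true.
  4 (successors {3, 4, 5, 8, 9}): φ is true.
  5 (successors {1, 2, 3, 5, 6}): φ is true.
  6 (successors {0, 1, 2, 3, 7, 8, 9}): φ is true.
  7 (successors {0, 1, 2, 3, 6, 8, 9}): φ is true.
  8 (successors {0, 2, 3, 4, 8}): φ is true.
  9 (successors {0, 2, 4, 5, 6, 9}): φ is true.
Detail at 0 (witness):
  At 0: <>([](s | [][]s) & []q) is false, so ~<>([](s | [][]s) & []q) is true.
    At 0: <>([](s | [][]s) & []q) requires [](s | [][]s) & []q at some successor in {0, 1, 2, 3, 4, 6, 8, 9}.
      At 0: [](s | [][]s) & []q is false.
      At 1: [](s | [][]s) & []q is false.
      At 2: [](s | [][]s) & []q is false.
      At 3: [](s | [][]s) & []q is false.
      At 4: [](s | [][]s) & []q is false.
      At 6: [](s | [][]s) & []q is false.
      At 8: [](s | [][]s) & []q is false.
      At 9: [](s | [][]s) & []q is false.
    So <>([](s | [][]s) & []q) is false at 0.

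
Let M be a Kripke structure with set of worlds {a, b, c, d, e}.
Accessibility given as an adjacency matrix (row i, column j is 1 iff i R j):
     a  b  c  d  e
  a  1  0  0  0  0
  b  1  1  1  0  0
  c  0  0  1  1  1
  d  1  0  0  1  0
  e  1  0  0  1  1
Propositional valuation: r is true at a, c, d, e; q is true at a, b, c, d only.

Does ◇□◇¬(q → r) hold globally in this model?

No

Let φ = ◇□◇¬(q → r). Evaluate φ at each world:
  a (successors {a}): φ is false.
  b (successors {a, b, c}): φ is false.
  c (successors {c, d, e}): φ is false.
  d (successors {a, d}): φ is false.
  e (successors {a, d, e}): φ is false.
Detail at a (counterexample):
  At a: ◇□◇¬(q → r) requires □◇¬(q → r) at some successor in {a}.
    At a: □◇¬(q → r) is false.
  So ◇□◇¬(q → r) is false at a.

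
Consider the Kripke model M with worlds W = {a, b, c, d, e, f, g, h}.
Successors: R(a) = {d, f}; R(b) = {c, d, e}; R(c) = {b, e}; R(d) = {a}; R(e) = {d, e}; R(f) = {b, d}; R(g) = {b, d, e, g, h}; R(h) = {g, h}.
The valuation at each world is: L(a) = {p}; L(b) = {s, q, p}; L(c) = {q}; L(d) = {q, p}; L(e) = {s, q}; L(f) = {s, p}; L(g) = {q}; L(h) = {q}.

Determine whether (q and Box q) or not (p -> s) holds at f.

At f: q and Box q is false, not (p -> s) is false, so (q and Box q) or not (p -> s) is false.
  At f: q is false, Box q is true, so q and Box q is false.
    At f: Box q requires q at every successor {b, d}.
      At b: q is true.
      At d: q is true.
    So Box q is true at f.

No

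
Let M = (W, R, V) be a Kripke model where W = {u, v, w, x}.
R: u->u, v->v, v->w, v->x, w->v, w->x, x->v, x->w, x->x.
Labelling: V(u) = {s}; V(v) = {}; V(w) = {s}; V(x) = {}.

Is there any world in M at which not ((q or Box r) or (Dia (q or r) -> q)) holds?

Let φ = not ((q or Box r) or (Dia (q or r) -> q)). Evaluate φ at each world:
  u (successors {u}): φ is false.
  v (successors {v, w, x}): φ is false.
  w (successors {v, x}): φ is false.
  x (successors {v, w, x}): φ is false.
For instance, at v:
  At v: (q or Box r) or (Dia (q or r) -> q) is true, so not ((q or Box r) or (Dia (q or r) -> q)) is false.
    At v: q or Box r is false, Dia (q or r) -> q is true, so (q or Box r) or (Dia (q or r) -> q) is true.
      At v: q is false, Box r is false, so q or Box r is false.
      At v: Dia (q or r) is false, q is false, so Dia (q or r) -> q is true.

No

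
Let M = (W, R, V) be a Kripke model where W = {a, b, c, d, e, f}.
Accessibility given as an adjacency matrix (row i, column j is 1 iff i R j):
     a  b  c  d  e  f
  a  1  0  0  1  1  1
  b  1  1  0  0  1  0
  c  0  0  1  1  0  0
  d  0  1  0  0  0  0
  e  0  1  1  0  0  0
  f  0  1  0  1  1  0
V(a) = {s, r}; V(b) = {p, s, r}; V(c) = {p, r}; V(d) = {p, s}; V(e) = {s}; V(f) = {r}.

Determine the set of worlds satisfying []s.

b, d, f

Let φ = []s. Evaluate φ at each world:
  a (successors {a, d, e, f}): φ is false.
  b (successors {a, b, e}): φ is true.
  c (successors {c, d}): φ is false.
  d (successors {b}): φ is true.
  e (successors {b, c}): φ is false.
  f (successors {b, d, e}): φ is true.
For instance, at c:
  At c: []s requires s at every successor {c, d}.
    s fails at c, so []s is false at c.
Satisfying worlds: {b, d, f}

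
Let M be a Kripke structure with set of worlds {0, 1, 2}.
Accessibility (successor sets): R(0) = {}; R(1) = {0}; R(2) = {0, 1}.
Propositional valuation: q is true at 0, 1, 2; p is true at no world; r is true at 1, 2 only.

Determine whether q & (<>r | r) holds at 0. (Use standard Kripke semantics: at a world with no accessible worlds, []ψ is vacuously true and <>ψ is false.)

Recall that <>ψ holds at a world iff ψ holds at some accessible world.
At 0: q is true, <>r | r is false, so q & (<>r | r) is false.
  At 0: <>r is false, r is false, so <>r | r is false.
    At 0: no accessible worlds, so <>r is false.

No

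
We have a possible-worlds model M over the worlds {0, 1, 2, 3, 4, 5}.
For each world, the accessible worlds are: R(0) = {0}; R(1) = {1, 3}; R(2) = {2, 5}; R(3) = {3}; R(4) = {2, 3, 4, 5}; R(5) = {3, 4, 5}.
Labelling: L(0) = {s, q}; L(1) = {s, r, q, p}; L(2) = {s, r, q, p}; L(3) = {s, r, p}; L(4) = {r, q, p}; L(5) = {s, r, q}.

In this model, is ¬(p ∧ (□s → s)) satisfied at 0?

At 0: p ∧ (□s → s) is false, so ¬(p ∧ (□s → s)) is true.
  At 0: p is false, □s → s is true, so p ∧ (□s → s) is false.
    At 0: □s is true, s is true, so □s → s is true.
      At 0: □s requires s at every successor {0}.
        At 0: s is true.
      So □s is true at 0.

Yes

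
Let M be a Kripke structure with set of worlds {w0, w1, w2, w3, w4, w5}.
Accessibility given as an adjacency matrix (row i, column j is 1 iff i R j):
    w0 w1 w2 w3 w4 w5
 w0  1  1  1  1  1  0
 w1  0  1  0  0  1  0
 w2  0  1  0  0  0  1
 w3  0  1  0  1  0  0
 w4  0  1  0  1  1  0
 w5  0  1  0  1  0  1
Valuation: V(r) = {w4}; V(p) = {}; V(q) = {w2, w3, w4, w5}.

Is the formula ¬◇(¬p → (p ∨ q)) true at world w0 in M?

No

At w0: ◇(¬p → (p ∨ q)) is true, so ¬◇(¬p → (p ∨ q)) is false.
  At w0: ◇(¬p → (p ∨ q)) requires ¬p → (p ∨ q) at some successor in {w0, w1, w2, w3, w4}.
    ¬p → (p ∨ q) holds at w2, so ◇(¬p → (p ∨ q)) is true at w0.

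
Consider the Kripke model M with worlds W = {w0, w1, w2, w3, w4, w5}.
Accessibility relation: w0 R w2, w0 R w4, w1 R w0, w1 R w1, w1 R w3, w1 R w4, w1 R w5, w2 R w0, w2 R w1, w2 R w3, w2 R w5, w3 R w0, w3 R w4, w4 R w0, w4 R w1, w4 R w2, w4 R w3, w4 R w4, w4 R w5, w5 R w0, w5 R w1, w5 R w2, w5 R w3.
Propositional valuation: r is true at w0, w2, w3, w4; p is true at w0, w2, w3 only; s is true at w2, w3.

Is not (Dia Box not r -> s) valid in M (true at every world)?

Let φ = not (Dia Box not r -> s). Evaluate φ at each world:
  w0 (successors {w2, w4}): φ is false.
  w1 (successors {w0, w1, w3, w4, w5}): φ is false.
  w2 (successors {w0, w1, w3, w5}): φ is false.
  w3 (successors {w0, w4}): φ is false.
  w4 (successors {w0, w1, w2, w3, w4, w5}): φ is false.
  w5 (successors {w0, w1, w2, w3}): φ is false.
Detail at w0 (counterexample):
  At w0: Dia Box not r -> s is true, so not (Dia Box not r -> s) is false.
    At w0: Dia Box not r is false, s is false, so Dia Box not r -> s is true.
      At w0: Dia Box not r requires Box not r at some successor in {w2, w4}.
        At w2: Box not r is false.
        At w4: Box not r is false.
      So Dia Box not r is false at w0.

No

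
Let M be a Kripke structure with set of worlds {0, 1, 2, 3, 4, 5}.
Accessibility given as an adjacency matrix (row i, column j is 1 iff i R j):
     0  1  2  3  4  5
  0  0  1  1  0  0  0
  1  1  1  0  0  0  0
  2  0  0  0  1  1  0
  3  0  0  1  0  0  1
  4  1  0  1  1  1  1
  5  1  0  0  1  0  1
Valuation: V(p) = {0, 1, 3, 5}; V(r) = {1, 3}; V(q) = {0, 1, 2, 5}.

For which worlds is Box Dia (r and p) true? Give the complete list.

0, 1, 3

Let φ = Box Dia (r and p). Evaluate φ at each world:
  0 (successors {1, 2}): φ is true.
  1 (successors {0, 1}): φ is true.
  2 (successors {3, 4}): φ is false.
  3 (successors {2, 5}): φ is true.
  4 (successors {0, 2, 3, 4, 5}): φ is false.
  5 (successors {0, 3, 5}): φ is false.
For instance, at 5:
  At 5: Box Dia (r and p) requires Dia (r and p) at every successor {0, 3, 5}.
    Dia (r and p) fails at 3, so Box Dia (r and p) is false at 5.
      At 3: Dia (r and p) requires r and p at some successor in {2, 5}.
        At 2: r and p is false.
        At 5: r and p is false.
      So Dia (r and p) is false at 3.
Satisfying worlds: {0, 1, 3}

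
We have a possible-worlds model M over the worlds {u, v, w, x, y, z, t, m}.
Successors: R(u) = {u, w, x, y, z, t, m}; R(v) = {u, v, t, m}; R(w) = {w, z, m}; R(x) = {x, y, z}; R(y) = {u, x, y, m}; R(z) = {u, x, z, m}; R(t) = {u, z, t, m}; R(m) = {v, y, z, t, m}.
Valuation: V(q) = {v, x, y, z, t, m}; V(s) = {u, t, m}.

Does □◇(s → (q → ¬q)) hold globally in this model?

Yes

Let φ = □◇(s → (q → ¬q)). Evaluate φ at each world:
  u (successors {u, w, x, y, z, t, m}): φ is true.
  v (successors {u, v, t, m}): φ is true.
  w (successors {w, z, m}): φ is true.
  x (successors {x, y, z}): φ is true.
  y (successors {u, x, y, m}): φ is true.
  z (successors {u, x, z, m}): φ is true.
  t (successors {u, z, t, m}): φ is true.
  m (successors {v, y, z, t, m}): φ is true.
For instance, at t:
  At t: □◇(s → (q → ¬q)) requires ◇(s → (q → ¬q)) at every successor {u, z, t, m}.
    At u: ◇(s → (q → ¬q)) is true.
    At z: ◇(s → (q → ¬q)) is true.
    At t: ◇(s → (q → ¬q)) is true.
    At m: ◇(s → (q → ¬q)) is true.
  So □◇(s → (q → ¬q)) is true at t.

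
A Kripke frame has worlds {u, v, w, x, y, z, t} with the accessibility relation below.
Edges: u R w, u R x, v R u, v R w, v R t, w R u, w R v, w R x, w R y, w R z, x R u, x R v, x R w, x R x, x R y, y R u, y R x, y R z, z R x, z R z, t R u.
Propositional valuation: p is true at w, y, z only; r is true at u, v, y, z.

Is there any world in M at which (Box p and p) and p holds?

No

Let φ = (Box p and p) and p. Evaluate φ at each world:
  u (successors {w, x}): φ is false.
  v (successors {u, w, t}): φ is false.
  w (successors {u, v, x, y, z}): φ is false.
  x (successors {u, v, w, x, y}): φ is false.
  y (successors {u, x, z}): φ is false.
  z (successors {x, z}): φ is false.
  t (successors {u}): φ is false.
For instance, at u:
  At u: Box p and p is false, p is false, so (Box p and p) and p is false.
    At u: Box p is false, p is false, so Box p and p is false.
      At u: Box p requires p at every successor {w, x}.
        p fails at x, so Box p is false at u.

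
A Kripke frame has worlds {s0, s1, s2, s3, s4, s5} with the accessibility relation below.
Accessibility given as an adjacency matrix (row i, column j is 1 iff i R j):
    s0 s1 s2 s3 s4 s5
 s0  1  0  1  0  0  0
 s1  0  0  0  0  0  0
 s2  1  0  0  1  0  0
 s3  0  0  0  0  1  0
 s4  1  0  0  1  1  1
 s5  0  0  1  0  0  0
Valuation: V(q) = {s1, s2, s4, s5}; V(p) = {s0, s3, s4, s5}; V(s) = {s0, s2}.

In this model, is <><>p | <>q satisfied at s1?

At s1: <><>p is false, <>q is false, so <><>p | <>q is false.
  At s1: no accessible worlds, so <><>p is false.
  At s1: no accessible worlds, so <>q is false.

No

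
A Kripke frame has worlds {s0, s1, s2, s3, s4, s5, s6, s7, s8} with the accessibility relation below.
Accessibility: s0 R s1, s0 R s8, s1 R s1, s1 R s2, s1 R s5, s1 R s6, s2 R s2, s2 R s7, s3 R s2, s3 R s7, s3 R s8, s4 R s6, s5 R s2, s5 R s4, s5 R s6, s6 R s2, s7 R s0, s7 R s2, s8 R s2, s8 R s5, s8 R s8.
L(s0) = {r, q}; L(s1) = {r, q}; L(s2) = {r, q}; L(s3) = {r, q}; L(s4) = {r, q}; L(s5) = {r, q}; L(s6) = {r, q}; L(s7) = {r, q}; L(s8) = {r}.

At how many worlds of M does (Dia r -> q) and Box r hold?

8

Let φ = (Dia r -> q) and Box r. Evaluate φ at each world:
  s0 (successors {s1, s8}): φ is true.
  s1 (successors {s1, s2, s5, s6}): φ is true.
  s2 (successors {s2, s7}): φ is true.
  s3 (successors {s2, s7, s8}): φ is true.
  s4 (successors {s6}): φ is true.
  s5 (successors {s2, s4, s6}): φ is true.
  s6 (successors {s2}): φ is true.
  s7 (successors {s0, s2}): φ is true.
  s8 (successors {s2, s5, s8}): φ is false.
For instance, at s5:
  At s5: Dia r -> q is true, Box r is true, so (Dia r -> q) and Box r is true.
    At s5: Dia r is true, q is true, so Dia r -> q is true.
      At s5: Dia r requires r at some successor in {s2, s4, s6}.
        r holds at s2, so Dia r is true at s5.
    At s5: Box r requires r at every successor {s2, s4, s6}.
      At s2: r is true.
      At s4: r is true.
      At s6: r is true.
    So Box r is true at s5.
Satisfying worlds: {s0, s1, s2, s3, s4, s5, s6, s7}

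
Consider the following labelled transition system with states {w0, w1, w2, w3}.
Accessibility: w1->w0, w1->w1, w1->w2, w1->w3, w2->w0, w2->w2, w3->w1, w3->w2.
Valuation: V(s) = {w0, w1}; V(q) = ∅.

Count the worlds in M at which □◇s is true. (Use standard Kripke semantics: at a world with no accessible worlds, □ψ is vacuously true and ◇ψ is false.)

Let φ = □◇s. Evaluate φ at each world:
  w0 (successors ∅): φ is true.
  w1 (successors {w0, w1, w2, w3}): φ is false.
  w2 (successors {w0, w2}): φ is false.
  w3 (successors {w1, w2}): φ is true.
For instance, at w3:
  At w3: □◇s requires ◇s at every successor {w1, w2}.
      At w1: ◇s requires s at some successor in {w0, w1, w2, w3}.
        s holds at w0, so ◇s is true at w1.
      At w2: ◇s requires s at some successor in {w0, w2}.
        s holds at w0, so ◇s is true at w2.
  So □◇s is true at w3.
Satisfying worlds: {w0, w3}

2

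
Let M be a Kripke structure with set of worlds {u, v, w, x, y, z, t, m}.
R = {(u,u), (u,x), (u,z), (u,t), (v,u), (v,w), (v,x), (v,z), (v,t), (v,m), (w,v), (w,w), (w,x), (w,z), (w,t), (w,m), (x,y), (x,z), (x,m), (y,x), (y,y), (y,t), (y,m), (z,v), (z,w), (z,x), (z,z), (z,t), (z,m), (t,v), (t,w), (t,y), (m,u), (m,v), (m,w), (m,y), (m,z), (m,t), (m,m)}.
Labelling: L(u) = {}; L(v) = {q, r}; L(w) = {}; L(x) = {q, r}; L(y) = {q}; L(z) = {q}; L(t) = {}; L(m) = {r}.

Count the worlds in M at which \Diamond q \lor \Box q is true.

Let φ = \Diamond q \lor \Box q. Evaluate φ at each world:
  u (successors {u, x, z, t}): φ is true.
  v (successors {u, w, x, z, t, m}): φ is true.
  w (successors {v, w, x, z, t, m}): φ is true.
  x (successors {y, z, m}): φ is true.
  y (successors {x, y, t, m}): φ is true.
  z (successors {v, w, x, z, t, m}): φ is true.
  t (successors {v, w, y}): φ is true.
  m (successors {u, v, w, y, z, t, m}): φ is true.
For instance, at m:
  At m: \Diamond q is true, \Box q is false, so \Diamond q \lor \Box q is true.
    At m: \Diamond q requires q at some successor in {u, v, w, y, z, t, m}.
      q holds at v, so \Diamond q is true at m.
    At m: \Box q requires q at every successor {u, v, w, y, z, t, m}.
      q fails at u, so \Box q is false at m.
Satisfying worlds: {u, v, w, x, y, z, t, m}

8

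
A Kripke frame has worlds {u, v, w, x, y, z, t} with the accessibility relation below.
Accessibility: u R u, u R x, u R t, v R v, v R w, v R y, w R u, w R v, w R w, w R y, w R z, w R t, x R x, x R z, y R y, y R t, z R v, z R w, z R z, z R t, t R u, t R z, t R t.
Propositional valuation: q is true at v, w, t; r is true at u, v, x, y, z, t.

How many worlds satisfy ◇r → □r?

Recall that □ψ holds at a world iff ψ holds at every accessible world, and ◇ψ holds iff ψ holds at some accessible world.
Let φ = ◇r → □r. Evaluate φ at each world:
  u (successors {u, x, t}): φ is true.
  v (successors {v, w, y}): φ is false.
  w (successors {u, v, w, y, z, t}): φ is false.
  x (successors {x, z}): φ is true.
  y (successors {y, t}): φ is true.
  z (successors {v, w, z, t}): φ is false.
  t (successors {u, z, t}): φ is true.
For instance, at u:
  At u: ◇r is true, □r is true, so ◇r → □r is true.
    At u: ◇r requires r at some successor in {u, x, t}.
      r holds at u, so ◇r is true at u.
    At u: □r requires r at every successor {u, x, t}.
      At u: r is true.
      At x: r is true.
      At t: r is true.
    So □r is true at u.
Satisfying worlds: {u, x, y, t}

4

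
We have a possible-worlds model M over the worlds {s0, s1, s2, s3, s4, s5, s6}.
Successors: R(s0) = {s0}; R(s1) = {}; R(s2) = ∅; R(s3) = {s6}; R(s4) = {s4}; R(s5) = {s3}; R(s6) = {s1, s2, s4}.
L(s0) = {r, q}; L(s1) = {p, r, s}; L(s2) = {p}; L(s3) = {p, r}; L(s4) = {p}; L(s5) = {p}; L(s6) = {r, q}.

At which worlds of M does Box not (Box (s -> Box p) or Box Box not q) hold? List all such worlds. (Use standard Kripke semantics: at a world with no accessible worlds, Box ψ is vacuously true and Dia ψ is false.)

Let φ = Box not (Box (s -> Box p) or Box Box not q). Evaluate φ at each world:
  s0 (successors {s0}): φ is false.
  s1 (successors ∅): φ is true.
  s2 (successors ∅): φ is true.
  s3 (successors {s6}): φ is false.
  s4 (successors {s4}): φ is false.
  s5 (successors {s3}): φ is false.
  s6 (successors {s1, s2, s4}): φ is false.
For instance, at s4:
  At s4: Box not (Box (s -> Box p) or Box Box not q) requires not (Box (s -> Box p) or Box Box not q) at every successor {s4}.
    not (Box (s -> Box p) or Box Box not q) fails at s4, so Box not (Box (s -> Box p) or Box Box not q) is false at s4.
      At s4: Box (s -> Box p) or Box Box not q is true, so not (Box (s -> Box p) or Box Box not q) is false.
Satisfying worlds: {s1, s2}

s1, s2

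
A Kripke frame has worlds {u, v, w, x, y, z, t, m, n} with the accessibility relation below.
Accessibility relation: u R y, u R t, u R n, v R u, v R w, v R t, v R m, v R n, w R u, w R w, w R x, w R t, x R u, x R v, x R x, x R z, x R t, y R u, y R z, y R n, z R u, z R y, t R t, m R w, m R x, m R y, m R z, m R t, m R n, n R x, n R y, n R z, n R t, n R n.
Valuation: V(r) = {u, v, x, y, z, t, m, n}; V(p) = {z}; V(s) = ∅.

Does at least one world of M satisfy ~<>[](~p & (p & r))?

Yes

Let φ = ~<>[](~p & (p & r)). Evaluate φ at each world:
  u (successors {y, t, n}): φ is true.
  v (successors {u, w, t, m, n}): φ is true.
  w (successors {u, w, x, t}): φ is true.
  x (successors {u, v, x, z, t}): φ is true.
  y (successors {u, z, n}): φ is true.
  z (successors {u, y}): φ is true.
  t (successors {t}): φ is true.
  m (successors {w, x, y, z, t, n}): φ is true.
  n (successors {x, y, z, t, n}): φ is true.
Detail at u (witness):
  At u: <>[](~p & (p & r)) is false, so ~<>[](~p & (p & r)) is true.
    At u: <>[](~p & (p & r)) requires [](~p & (p & r)) at some successor in {y, t, n}.
      At y: [](~p & (p & r)) is false.
      At t: [](~p & (p & r)) is false.
      At n: [](~p & (p & r)) is false.
    So <>[](~p & (p & r)) is false at u.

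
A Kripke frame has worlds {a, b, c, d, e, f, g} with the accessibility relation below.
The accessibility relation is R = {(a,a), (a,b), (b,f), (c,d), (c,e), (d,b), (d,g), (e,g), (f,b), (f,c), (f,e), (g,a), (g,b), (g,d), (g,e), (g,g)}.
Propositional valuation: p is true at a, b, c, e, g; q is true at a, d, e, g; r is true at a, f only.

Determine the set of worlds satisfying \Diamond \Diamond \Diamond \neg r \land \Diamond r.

a, b, g

Let φ = \Diamond \Diamond \Diamond \neg r \land \Diamond r. Evaluate φ at each world:
  a (successors {a, b}): φ is true.
  b (successors {f}): φ is true.
  c (successors {d, e}): φ is false.
  d (successors {b, g}): φ is false.
  e (successors {g}): φ is false.
  f (successors {b, c, e}): φ is false.
  g (successors {a, b, d, e, g}): φ is true.
For instance, at c:
  At c: \Diamond \Diamond \Diamond \neg r is true, \Diamond r is false, so \Diamond \Diamond \Diamond \neg r \land \Diamond r is false.
    At c: \Diamond \Diamond \Diamond \neg r requires \Diamond \Diamond \neg r at some successor in {d, e}.
      \Diamond \Diamond \neg r holds at d, so \Diamond \Diamond \Diamond \neg r is true at c.
    At c: \Diamond r requires r at some successor in {d, e}.
      At d: r is false.
      At e: r is false.
    So \Diamond r is false at c.
Satisfying worlds: {a, b, g}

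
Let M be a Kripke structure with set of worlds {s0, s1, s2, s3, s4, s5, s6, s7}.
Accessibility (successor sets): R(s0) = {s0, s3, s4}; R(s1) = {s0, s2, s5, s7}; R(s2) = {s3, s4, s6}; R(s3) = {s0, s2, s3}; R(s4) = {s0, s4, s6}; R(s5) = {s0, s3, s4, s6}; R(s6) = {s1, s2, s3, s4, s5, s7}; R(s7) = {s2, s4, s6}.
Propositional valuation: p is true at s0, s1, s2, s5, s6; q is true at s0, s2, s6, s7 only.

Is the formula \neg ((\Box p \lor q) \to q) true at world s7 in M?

At s7: (\Box p \lor q) \to q is true, so \neg ((\Box p \lor q) \to q) is false.
  At s7: \Box p \lor q is true, q is true, so (\Box p \lor q) \to q is true.
    At s7: \Box p is false, q is true, so \Box p \lor q is true.
      At s7: \Box p requires p at every successor {s2, s4, s6}.
        p fails at s4, so \Box p is false at s7.

No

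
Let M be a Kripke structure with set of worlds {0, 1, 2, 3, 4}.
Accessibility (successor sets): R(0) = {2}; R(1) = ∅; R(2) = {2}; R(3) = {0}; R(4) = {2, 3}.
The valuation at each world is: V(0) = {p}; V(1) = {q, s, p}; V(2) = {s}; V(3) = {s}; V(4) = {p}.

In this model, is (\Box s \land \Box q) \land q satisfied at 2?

No

At 2: \Box s \land \Box q is false, q is false, so (\Box s \land \Box q) \land q is false.
  At 2: \Box s is true, \Box q is false, so \Box s \land \Box q is false.
    At 2: \Box s requires s at every successor {2}.
      At 2: s is true.
    So \Box s is true at 2.
    At 2: \Box q requires q at every successor {2}.
      q fails at 2, so \Box q is false at 2.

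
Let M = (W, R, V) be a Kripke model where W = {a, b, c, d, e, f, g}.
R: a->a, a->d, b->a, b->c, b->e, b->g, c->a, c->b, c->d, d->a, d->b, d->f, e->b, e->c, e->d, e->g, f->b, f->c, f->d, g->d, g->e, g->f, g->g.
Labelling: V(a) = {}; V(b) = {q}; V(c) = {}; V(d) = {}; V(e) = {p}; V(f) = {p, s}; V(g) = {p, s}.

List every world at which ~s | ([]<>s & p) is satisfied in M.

Recall that []ψ holds at a world iff ψ holds at every accessible world, and <>ψ holds iff ψ holds at some accessible world.
Let φ = ~s | ([]<>s & p). Evaluate φ at each world:
  a (successors {a, d}): φ is true.
  b (successors {a, c, e, g}): φ is true.
  c (successors {a, b, d}): φ is true.
  d (successors {a, b, f}): φ is true.
  e (successors {b, c, d, g}): φ is true.
  f (successors {b, c, d}): φ is false.
  g (successors {d, e, f, g}): φ is false.
For instance, at b:
  At b: ~s is true, []<>s & p is false, so ~s | ([]<>s & p) is true.
    At b: []<>s is false, p is false, so []<>s & p is false.
      At b: []<>s requires <>s at every successor {a, c, e, g}.
        <>s fails at a, so []<>s is false at b.
Satisfying worlds: {a, b, c, d, e}

a, b, c, d, e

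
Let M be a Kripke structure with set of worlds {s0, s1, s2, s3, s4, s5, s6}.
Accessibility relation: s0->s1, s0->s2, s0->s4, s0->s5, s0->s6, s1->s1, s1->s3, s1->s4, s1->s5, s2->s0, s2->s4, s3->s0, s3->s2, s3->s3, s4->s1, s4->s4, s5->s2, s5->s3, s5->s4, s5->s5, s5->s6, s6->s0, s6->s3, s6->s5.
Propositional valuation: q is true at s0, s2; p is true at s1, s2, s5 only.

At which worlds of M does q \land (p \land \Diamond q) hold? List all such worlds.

s2

Let φ = q \land (p \land \Diamond q). Evaluate φ at each world:
  s0 (successors {s1, s2, s4, s5, s6}): φ is false.
  s1 (successors {s1, s3, s4, s5}): φ is false.
  s2 (successors {s0, s4}): φ is true.
  s3 (successors {s0, s2, s3}): φ is false.
  s4 (successors {s1, s4}): φ is false.
  s5 (successors {s2, s3, s4, s5, s6}): φ is false.
  s6 (successors {s0, s3, s5}): φ is false.
For instance, at s3:
  At s3: q is false, p \land \Diamond q is false, so q \land (p \land \Diamond q) is false.
    At s3: p is false, \Diamond q is true, so p \land \Diamond q is false.
      At s3: \Diamond q requires q at some successor in {s0, s2, s3}.
        q holds at s0, so \Diamond q is true at s3.
Satisfying worlds: {s2}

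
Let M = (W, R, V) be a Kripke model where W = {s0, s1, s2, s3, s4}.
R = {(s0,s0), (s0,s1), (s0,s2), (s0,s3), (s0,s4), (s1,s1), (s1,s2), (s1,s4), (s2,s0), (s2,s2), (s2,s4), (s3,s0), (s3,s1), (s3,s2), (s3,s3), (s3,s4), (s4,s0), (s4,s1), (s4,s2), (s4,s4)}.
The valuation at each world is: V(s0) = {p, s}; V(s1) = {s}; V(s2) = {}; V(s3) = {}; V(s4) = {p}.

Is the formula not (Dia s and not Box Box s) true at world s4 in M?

No

At s4: Dia s and not Box Box s is true, so not (Dia s and not Box Box s) is false.
  At s4: Dia s is true, not Box Box s is true, so Dia s and not Box Box s is true.
    At s4: Dia s requires s at some successor in {s0, s1, s2, s4}.
      s holds at s0, so Dia s is true at s4.
    At s4: Box Box s is false, so not Box Box s is true.
      At s4: Box Box s requires Box s at every successor {s0, s1, s2, s4}.
        Box s fails at s0, so Box Box s is false at s4.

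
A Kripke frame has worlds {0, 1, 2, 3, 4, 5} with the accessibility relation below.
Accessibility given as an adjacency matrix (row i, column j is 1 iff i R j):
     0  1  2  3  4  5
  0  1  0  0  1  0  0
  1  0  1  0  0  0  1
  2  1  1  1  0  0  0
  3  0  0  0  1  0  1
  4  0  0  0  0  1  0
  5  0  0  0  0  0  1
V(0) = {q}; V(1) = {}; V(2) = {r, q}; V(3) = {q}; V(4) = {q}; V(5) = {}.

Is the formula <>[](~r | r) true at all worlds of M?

Yes

Let φ = <>[](~r | r). Evaluate φ at each world:
  0 (successors {0, 3}): φ is true.
  1 (successors {1, 5}): φ is true.
  2 (successors {0, 1, 2}): φ is true.
  3 (successors {3, 5}): φ is true.
  4 (successors {4}): φ is true.
  5 (successors {5}): φ is true.
For instance, at 1:
  At 1: <>[](~r | r) requires [](~r | r) at some successor in {1, 5}.
    [](~r | r) holds at 1, so <>[](~r | r) is true at 1.
      At 1: [](~r | r) requires ~r | r at every successor {1, 5}.
        At 1: ~r | r is true.
        At 5: ~r | r is true.
      So [](~r | r) is true at 1.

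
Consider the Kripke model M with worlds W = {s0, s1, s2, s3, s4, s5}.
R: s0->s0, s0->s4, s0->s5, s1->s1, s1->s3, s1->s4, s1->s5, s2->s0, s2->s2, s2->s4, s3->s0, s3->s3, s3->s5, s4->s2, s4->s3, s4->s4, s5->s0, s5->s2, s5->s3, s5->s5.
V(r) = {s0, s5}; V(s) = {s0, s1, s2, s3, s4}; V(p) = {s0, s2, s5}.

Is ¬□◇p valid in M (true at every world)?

Let φ = ¬□◇p. Evaluate φ at each world:
  s0 (successors {s0, s4, s5}): φ is false.
  s1 (successors {s1, s3, s4, s5}): φ is false.
  s2 (successors {s0, s2, s4}): φ is false.
  s3 (successors {s0, s3, s5}): φ is false.
  s4 (successors {s2, s3, s4}): φ is false.
  s5 (successors {s0, s2, s3, s5}): φ is false.
Detail at s0 (counterexample):
  At s0: □◇p is true, so ¬□◇p is false.
    At s0: □◇p requires ◇p at every successor {s0, s4, s5}.
      At s0: ◇p is true.
      At s4: ◇p is true.
      At s5: ◇p is true.
    So □◇p is true at s0.

No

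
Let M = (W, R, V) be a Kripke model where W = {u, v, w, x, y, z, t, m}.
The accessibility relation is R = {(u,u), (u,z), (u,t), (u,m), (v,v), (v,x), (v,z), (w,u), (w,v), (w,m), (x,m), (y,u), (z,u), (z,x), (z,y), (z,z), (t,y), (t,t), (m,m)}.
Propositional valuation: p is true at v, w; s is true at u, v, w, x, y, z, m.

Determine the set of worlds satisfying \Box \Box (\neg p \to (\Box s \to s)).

Let φ = \Box \Box (\neg p \to (\Box s \to s)). Evaluate φ at each world:
  u (successors {u, z, t, m}): φ is true.
  v (successors {v, x, z}): φ is true.
  w (successors {u, v, m}): φ is true.
  x (successors {m}): φ is true.
  y (successors {u}): φ is true.
  z (successors {u, x, y, z}): φ is true.
  t (successors {y, t}): φ is true.
  m (successors {m}): φ is true.
For instance, at z:
  At z: \Box \Box (\neg p \to (\Box s \to s)) requires \Box (\neg p \to (\Box s \to s)) at every successor {u, x, y, z}.
    At u: \Box (\neg p \to (\Box s \to s)) is true.
    At x: \Box (\neg p \to (\Box s \to s)) is true.
    At y: \Box (\neg p \to (\Box s \to s)) is true.
    At z: \Box (\neg p \to (\Box s \to s)) is true.
  So \Box \Box (\neg p \to (\Box s \to s)) is true at z.
Satisfying worlds: {u, v, w, x, y, z, t, m}

u, v, w, x, y, z, t, m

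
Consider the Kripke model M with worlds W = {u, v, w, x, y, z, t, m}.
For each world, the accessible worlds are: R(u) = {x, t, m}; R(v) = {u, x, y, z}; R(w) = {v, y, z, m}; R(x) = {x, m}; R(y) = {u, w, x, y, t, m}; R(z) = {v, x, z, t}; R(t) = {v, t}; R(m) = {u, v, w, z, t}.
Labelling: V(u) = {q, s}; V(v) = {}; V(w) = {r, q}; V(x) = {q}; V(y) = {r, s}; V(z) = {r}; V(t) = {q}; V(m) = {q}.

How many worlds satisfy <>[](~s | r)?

8

Recall that []ψ holds at a world iff ψ holds at every accessible world, and <>ψ holds iff ψ holds at some accessible world.
Let φ = <>[](~s | r). Evaluate φ at each world:
  u (successors {x, t, m}): φ is true.
  v (successors {u, x, y, z}): φ is true.
  w (successors {v, y, z, m}): φ is true.
  x (successors {x, m}): φ is true.
  y (successors {u, w, x, y, t, m}): φ is true.
  z (successors {v, x, z, t}): φ is true.
  t (successors {v, t}): φ is true.
  m (successors {u, v, w, z, t}): φ is true.
For instance, at w:
  At w: <>[](~s | r) requires [](~s | r) at some successor in {v, y, z, m}.
    [](~s | r) holds at z, so <>[](~s | r) is true at w.
      At z: [](~s | r) requires ~s | r at every successor {v, x, z, t}.
        At v: ~s | r is true.
        At x: ~s | r is true.
        At z: ~s | r is true.
        At t: ~s | r is true.
      So [](~s | r) is true at z.
Satisfying worlds: {u, v, w, x, y, z, t, m}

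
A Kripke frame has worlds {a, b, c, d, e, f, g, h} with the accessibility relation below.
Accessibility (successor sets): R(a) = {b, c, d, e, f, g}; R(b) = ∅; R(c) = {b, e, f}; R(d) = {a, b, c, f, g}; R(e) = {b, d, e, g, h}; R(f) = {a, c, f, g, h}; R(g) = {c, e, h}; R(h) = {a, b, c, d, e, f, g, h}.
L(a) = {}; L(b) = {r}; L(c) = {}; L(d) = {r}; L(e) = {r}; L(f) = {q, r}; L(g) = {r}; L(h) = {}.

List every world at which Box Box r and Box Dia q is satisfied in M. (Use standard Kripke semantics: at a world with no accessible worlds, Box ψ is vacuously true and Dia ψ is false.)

b

Recall that Box ψ holds at a world iff ψ holds at every accessible world, and Dia ψ holds iff ψ holds at some accessible world.
Let φ = Box Box r and Box Dia q. Evaluate φ at each world:
  a (successors {b, c, d, e, f, g}): φ is false.
  b (successors ∅): φ is true.
  c (successors {b, e, f}): φ is false.
  d (successors {a, b, c, f, g}): φ is false.
  e (successors {b, d, e, g, h}): φ is false.
  f (successors {a, c, f, g, h}): φ is false.
  g (successors {c, e, h}): φ is false.
  h (successors {a, b, c, d, e, f, g, h}): φ is false.
For instance, at g:
  At g: Box Box r is false, Box Dia q is false, so Box Box r and Box Dia q is false.
    At g: Box Box r requires Box r at every successor {c, e, h}.
      Box r fails at e, so Box Box r is false at g.
    At g: Box Dia q requires Dia q at every successor {c, e, h}.
      Dia q fails at e, so Box Dia q is false at g.
Satisfying worlds: {b}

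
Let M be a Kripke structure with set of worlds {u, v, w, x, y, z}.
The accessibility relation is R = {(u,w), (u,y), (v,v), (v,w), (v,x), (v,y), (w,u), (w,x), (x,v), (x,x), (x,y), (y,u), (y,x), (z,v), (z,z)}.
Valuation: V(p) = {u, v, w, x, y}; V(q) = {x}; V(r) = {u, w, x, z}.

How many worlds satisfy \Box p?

Recall that \Box ψ holds at a world iff ψ holds at every accessible world, and \Diamond ψ holds iff ψ holds at some accessible world.
Let φ = \Box p. Evaluate φ at each world:
  u (successors {w, y}): φ is true.
  v (successors {v, w, x, y}): φ is true.
  w (successors {u, x}): φ is true.
  x (successors {v, x, y}): φ is true.
  y (successors {u, x}): φ is true.
  z (successors {v, z}): φ is false.
For instance, at x:
  At x: \Box p requires p at every successor {v, x, y}.
    At v: p is true.
    At x: p is true.
    At y: p is true.
  So \Box p is true at x.
Satisfying worlds: {u, v, w, x, y}

5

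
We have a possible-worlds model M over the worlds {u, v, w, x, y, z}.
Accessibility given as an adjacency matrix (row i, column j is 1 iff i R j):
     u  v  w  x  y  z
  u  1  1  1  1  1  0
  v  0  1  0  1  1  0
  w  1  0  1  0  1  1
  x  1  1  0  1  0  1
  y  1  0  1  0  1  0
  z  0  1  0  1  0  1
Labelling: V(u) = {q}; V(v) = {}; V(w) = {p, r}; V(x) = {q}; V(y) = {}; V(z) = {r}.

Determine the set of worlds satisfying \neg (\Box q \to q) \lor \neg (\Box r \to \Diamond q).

none

Let φ = \neg (\Box q \to q) \lor \neg (\Box r \to \Diamond q). Evaluate φ at each world:
  u (successors {u, v, w, x, y}): φ is false.
  v (successors {v, x, y}): φ is false.
  w (successors {u, w, y, z}): φ is false.
  x (successors {u, v, x, z}): φ is false.
  y (successors {u, w, y}): φ is false.
  z (successors {v, x, z}): φ is false.
For instance, at w:
  At w: \neg (\Box q \to q) is false, \neg (\Box r \to \Diamond q) is false, so \neg (\Box q \to q) \lor \neg (\Box r \to \Diamond q) is false.
    At w: \Box q \to q is true, so \neg (\Box q \to q) is false.
      At w: \Box q is false, q is false, so \Box q \to q is true.
    At w: \Box r \to \Diamond q is true, so \neg (\Box r \to \Diamond q) is false.
      At w: \Box r is false, \Diamond q is true, so \Box r \to \Diamond q is true.
Satisfying worlds: none.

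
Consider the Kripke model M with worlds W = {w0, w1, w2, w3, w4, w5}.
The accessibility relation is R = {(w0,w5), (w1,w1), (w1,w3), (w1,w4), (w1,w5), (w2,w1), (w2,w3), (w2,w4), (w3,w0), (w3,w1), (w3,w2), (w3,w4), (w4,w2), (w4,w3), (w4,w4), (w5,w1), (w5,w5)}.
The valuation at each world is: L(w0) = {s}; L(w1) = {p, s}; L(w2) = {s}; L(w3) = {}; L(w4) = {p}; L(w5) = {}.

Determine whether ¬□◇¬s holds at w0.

No

At w0: □◇¬s is true, so ¬□◇¬s is false.
  At w0: □◇¬s requires ◇¬s at every successor {w5}.
      At w5: ◇¬s requires ¬s at some successor in {w1, w5}.
        ¬s holds at w5, so ◇¬s is true at w5.
  So □◇¬s is true at w0.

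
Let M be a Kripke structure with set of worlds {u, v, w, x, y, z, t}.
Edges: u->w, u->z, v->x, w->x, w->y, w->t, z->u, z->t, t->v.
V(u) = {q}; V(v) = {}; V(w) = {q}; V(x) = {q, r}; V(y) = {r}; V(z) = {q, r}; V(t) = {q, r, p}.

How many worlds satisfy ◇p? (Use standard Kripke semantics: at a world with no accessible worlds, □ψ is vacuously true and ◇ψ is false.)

Recall that ◇ψ holds at a world iff ψ holds at some accessible world.
Let φ = ◇p. Evaluate φ at each world:
  u (successors {w, z}): φ is false.
  v (successors {x}): φ is false.
  w (successors {x, y, t}): φ is true.
  x (successors ∅): φ is false.
  y (successors ∅): φ is false.
  z (successors {u, t}): φ is true.
  t (successors {v}): φ is false.
For instance, at u:
  At u: ◇p requires p at some successor in {w, z}.
    At w: p is false.
    At z: p is false.
  So ◇p is false at u.
Satisfying worlds: {w, z}

2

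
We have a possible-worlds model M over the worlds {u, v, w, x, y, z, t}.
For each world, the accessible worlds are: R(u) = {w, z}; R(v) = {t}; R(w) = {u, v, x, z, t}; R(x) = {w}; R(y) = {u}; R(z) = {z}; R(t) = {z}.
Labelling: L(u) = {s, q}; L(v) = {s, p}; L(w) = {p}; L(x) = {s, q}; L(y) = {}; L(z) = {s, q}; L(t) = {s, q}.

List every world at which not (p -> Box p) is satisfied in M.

v, w

Let φ = not (p -> Box p). Evaluate φ at each world:
  u (successors {w, z}): φ is false.
  v (successors {t}): φ is true.
  w (successors {u, v, x, z, t}): φ is true.
  x (successors {w}): φ is false.
  y (successors {u}): φ is false.
  z (successors {z}): φ is false.
  t (successors {z}): φ is false.
For instance, at t:
  At t: p -> Box p is true, so not (p -> Box p) is false.
    At t: p is false, Box p is false, so p -> Box p is true.
      At t: Box p requires p at every successor {z}.
        p fails at z, so Box p is false at t.
Satisfying worlds: {v, w}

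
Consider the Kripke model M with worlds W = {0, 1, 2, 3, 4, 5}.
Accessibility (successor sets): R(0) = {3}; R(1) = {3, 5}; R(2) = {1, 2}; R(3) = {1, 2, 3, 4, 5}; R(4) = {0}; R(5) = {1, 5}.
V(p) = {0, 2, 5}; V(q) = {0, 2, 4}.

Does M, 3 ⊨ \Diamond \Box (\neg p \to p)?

Recall that \Box ψ holds at a world iff ψ holds at every accessible world, and \Diamond ψ holds iff ψ holds at some accessible world.
At 3: \Diamond \Box (\neg p \to p) requires \Box (\neg p \to p) at some successor in {1, 2, 3, 4, 5}.
  \Box (\neg p \to p) holds at 4, so \Diamond \Box (\neg p \to p) is true at 3.
    At 4: \Box (\neg p \to p) requires \neg p \to p at every successor {0}.
      At 0: \neg p \to p is true.
    So \Box (\neg p \to p) is true at 4.

Yes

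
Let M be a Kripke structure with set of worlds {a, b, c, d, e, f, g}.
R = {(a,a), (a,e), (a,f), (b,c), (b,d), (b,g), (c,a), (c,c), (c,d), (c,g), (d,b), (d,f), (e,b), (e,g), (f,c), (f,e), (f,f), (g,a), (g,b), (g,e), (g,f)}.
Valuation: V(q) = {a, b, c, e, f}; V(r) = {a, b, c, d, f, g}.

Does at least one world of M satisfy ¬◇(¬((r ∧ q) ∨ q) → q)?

Let φ = ¬◇(¬((r ∧ q) ∨ q) → q). Evaluate φ at each world:
  a (successors {a, e, f}): φ is false.
  b (successors {c, d, g}): φ is false.
  c (successors {a, c, d, g}): φ is false.
  d (successors {b, f}): φ is false.
  e (successors {b, g}): φ is false.
  f (successors {c, e, f}): φ is false.
  g (successors {a, b, e, f}): φ is false.
For instance, at f:
  At f: ◇(¬((r ∧ q) ∨ q) → q) is true, so ¬◇(¬((r ∧ q) ∨ q) → q) is false.
    At f: ◇(¬((r ∧ q) ∨ q) → q) requires ¬((r ∧ q) ∨ q) → q at some successor in {c, e, f}.
      ¬((r ∧ q) ∨ q) → q holds at c, so ◇(¬((r ∧ q) ∨ q) → q) is true at f.

No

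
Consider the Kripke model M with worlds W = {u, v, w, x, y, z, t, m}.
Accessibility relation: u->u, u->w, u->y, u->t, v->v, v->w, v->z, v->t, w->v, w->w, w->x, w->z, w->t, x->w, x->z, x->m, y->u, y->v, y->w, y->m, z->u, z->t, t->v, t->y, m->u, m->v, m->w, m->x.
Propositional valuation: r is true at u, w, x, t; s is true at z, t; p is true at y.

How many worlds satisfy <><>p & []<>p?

1

Let φ = <><>p & []<>p. Evaluate φ at each world:
  u (successors {u, w, y, t}): φ is false.
  v (successors {v, w, z, t}): φ is false.
  w (successors {v, w, x, z, t}): φ is false.
  x (successors {w, z, m}): φ is false.
  y (successors {u, v, w, m}): φ is false.
  z (successors {u, t}): φ is true.
  t (successors {v, y}): φ is false.
  m (successors {u, v, w, x}): φ is false.
For instance, at m:
  At m: <><>p is true, []<>p is false, so <><>p & []<>p is false.
    At m: <><>p requires <>p at some successor in {u, v, w, x}.
      <>p holds at u, so <><>p is true at m.
    At m: []<>p requires <>p at every successor {u, v, w, x}.
      <>p fails at v, so []<>p is false at m.
Satisfying worlds: {z}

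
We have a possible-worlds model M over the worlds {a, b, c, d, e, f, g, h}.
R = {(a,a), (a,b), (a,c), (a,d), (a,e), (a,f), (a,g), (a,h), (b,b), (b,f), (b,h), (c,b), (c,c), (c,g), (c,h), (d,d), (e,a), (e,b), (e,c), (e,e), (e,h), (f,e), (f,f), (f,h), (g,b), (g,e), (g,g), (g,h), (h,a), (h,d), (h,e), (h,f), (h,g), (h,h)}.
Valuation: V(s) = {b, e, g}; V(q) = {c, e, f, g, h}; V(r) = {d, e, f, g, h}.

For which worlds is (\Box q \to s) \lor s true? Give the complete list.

a, b, c, d, e, g, h

Let φ = (\Box q \to s) \lor s. Evaluate φ at each world:
  a (successors {a, b, c, d, e, f, g, h}): φ is true.
  b (successors {b, f, h}): φ is true.
  c (successors {b, c, g, h}): φ is true.
  d (successors {d}): φ is true.
  e (successors {a, b, c, e, h}): φ is true.
  f (successors {e, f, h}): φ is false.
  g (successors {b, e, g, h}): φ is true.
  h (successors {a, d, e, f, g, h}): φ is true.
For instance, at e:
  At e: \Box q \to s is true, s is true, so (\Box q \to s) \lor s is true.
    At e: \Box q is false, s is true, so \Box q \to s is true.
      At e: \Box q requires q at every successor {a, b, c, e, h}.
        q fails at a, so \Box q is false at e.
Satisfying worlds: {a, b, c, d, e, g, h}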